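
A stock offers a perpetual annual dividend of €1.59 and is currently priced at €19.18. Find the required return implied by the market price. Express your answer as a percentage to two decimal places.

8.29%

P = C/r ⇒ r = C/P = €1.59/€19.18 = 0.082899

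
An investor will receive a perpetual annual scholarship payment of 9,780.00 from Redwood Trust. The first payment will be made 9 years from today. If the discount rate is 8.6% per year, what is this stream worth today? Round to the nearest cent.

Value at end of year 8: C / r = 9,780.00 / 0.086 = 113,720.9302
Discount to today: PV = 113,720.9302 / (1 + 0.086)^8 = 113,720.9302 / 1.934811 = 58,776.24

58776.24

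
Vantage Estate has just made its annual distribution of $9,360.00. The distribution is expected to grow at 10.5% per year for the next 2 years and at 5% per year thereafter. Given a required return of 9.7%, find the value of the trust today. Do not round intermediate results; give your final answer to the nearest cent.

$231092.64

D_1 = 10342.80000
D_2 = 11428.79400
Terminal value at year 2: TV = D_2×(1+g_2)/(r−g_2) = 12000.23370/0.047 = 255324.12128
P_0 = D_1/(1+r)^1 + D_2/(1+r)^2 + TV/(1+r)^2
    = 9428.25889 + 9497.01556 + 212167.36893 = 231092.64338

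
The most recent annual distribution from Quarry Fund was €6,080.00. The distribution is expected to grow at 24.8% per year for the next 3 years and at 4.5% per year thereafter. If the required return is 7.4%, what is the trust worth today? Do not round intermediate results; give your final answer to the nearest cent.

D_1 = 7587.84000
D_2 = 9469.62432
D_3 = 11818.09115
Terminal value at year 3: TV = D_3×(1+g_2)/(r−g_2) = 12349.90525/0.029 = 425858.80183
P_0 = D_1/(1+r)^1 + D_2/(1+r)^2 + D_3/(1+r)^3 + TV/(1+r)^3
    = 7065.02793 + 8209.64140 + 9539.69503 + 343757.97612 = 368572.34048

€368572.34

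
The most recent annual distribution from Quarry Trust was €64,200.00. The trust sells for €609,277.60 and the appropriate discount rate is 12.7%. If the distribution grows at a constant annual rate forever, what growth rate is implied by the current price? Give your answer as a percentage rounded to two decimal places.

1.96%

P = D₀(1+g)/(r−g) ⇒ P(r−g) = D₀(1+g) ⇒ g(P+D₀) = P·r − D₀
g = (P·r − D₀)/(P + D₀) = (€609,277.60×0.127 − €64,200.00) / (€609,277.60 + €64,200.00) = 0.019567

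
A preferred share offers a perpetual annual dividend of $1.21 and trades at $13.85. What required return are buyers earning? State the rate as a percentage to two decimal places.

P = C/r ⇒ r = C/P = $1.21/$13.85 = 0.087365

8.74%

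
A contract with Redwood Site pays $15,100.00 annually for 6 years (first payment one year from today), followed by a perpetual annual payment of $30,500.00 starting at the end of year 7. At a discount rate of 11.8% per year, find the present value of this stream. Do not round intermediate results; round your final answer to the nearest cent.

$194798.63

PV of 6-year annuity: $15,100.00 × [1 − (1+0.118)^−6] / 0.118 = 62435.50557
Perpetuity value at year 6: $30,500.00 / 0.118 = 258474.57627
PV of perpetuity: 258474.57627 / (1+0.118)^6 = 132363.12462
Total PV = 62435.50557 + 132363.12462 = 194798.63019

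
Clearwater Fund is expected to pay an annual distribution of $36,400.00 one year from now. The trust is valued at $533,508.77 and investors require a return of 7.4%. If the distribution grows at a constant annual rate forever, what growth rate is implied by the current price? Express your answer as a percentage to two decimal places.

P = D₁/(r−g) ⇒ g = r − D₁/P = 0.074 − $36,400.00/$533,508.77 = 0.005772

0.58%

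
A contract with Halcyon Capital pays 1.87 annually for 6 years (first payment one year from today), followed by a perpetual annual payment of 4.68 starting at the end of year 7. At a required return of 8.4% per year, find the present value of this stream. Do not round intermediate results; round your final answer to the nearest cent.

42.88

PV of 6-year annuity: 1.87 × [1 − (1+0.084)^−6] / 0.084 = 8.54088
Perpetuity value at year 6: 4.68 / 0.084 = 55.71429
PV of perpetuity: 55.71429 / (1+0.084)^6 = 34.33926
Total PV = 8.54088 + 34.33926 = 42.88013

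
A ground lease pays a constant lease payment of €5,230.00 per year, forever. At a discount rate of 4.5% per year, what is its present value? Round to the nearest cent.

Level perpetuity: PV = C / r = €5,230.00 / 0.045 = €116,222.22

€116222.22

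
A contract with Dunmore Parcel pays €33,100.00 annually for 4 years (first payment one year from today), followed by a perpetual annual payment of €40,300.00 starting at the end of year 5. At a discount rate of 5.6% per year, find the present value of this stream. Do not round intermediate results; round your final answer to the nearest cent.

PV of 4-year annuity: €33,100.00 × [1 − (1+0.056)^−4] / 0.056 = 115753.39256
Perpetuity value at year 4: €40,300.00 / 0.056 = 719642.85714
PV of perpetuity: 719642.85714 / (1+0.056)^4 = 578710.47890
Total PV = 115753.39256 + 578710.47890 = 694463.87145

€694463.87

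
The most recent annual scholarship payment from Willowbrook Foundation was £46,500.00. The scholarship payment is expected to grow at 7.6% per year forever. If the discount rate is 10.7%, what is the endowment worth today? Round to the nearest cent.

D₁ = D₀ × (1 + g) = £46,500.00 × 1.076 = £50,034.0000
Growing perpetuity: P = D₁ / (r − g) = £50,034.0000 / (0.107 − 0.076) = £1,614,000.00

£1614000.00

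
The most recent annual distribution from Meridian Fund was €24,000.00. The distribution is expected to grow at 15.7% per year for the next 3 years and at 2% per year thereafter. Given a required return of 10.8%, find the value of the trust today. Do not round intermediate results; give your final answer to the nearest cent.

D_1 = 27768.00000
D_2 = 32127.57600
D_3 = 37171.60543
Terminal value at year 3: TV = D_3×(1+g_2)/(r−g_2) = 37915.03754/0.088 = 430852.69933
P_0 = D_1/(1+r)^1 + D_2/(1+r)^2 + D_3/(1+r)^3 + TV/(1+r)^3
    = 25061.37184 + 26169.68161 + 27327.00507 + 316744.83151 = 395302.89003

€395302.89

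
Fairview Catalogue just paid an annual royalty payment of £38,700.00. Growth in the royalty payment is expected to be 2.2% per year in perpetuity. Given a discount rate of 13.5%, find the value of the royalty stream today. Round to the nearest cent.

D₁ = D₀ × (1 + g) = £38,700.00 × 1.022 = £39,551.4000
Growing perpetuity: P = D₁ / (r − g) = £39,551.4000 / (0.135 − 0.022) = £350,012.39

£350012.39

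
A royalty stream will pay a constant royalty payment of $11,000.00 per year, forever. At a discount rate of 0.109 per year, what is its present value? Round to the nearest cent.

$100917.43

Level perpetuity: PV = C / r = $11,000.00 / 0.109 = $100,917.43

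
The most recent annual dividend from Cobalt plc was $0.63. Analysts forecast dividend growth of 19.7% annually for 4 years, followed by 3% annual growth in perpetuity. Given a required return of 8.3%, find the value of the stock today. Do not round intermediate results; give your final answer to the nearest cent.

$21.53

D_1 = 0.75411
D_2 = 0.90267
D_3 = 1.08050
D_4 = 1.29335
Terminal value at year 4: TV = D_4×(1+g_2)/(r−g_2) = 1.33215/0.053 = 25.13498
P_0 = D_1/(1+r)^1 + D_2/(1+r)^2 + D_3/(1+r)^3 + D_4/(1+r)^4 + TV/(1+r)^4
    = 0.69632 + 0.76961 + 0.85062 + 0.94016 + 18.27110 = 21.52781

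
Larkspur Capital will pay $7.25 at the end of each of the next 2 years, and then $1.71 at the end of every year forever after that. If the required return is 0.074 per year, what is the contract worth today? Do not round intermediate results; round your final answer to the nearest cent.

PV of 2-year annuity: $7.25 × [1 − (1+0.074)^−2] / 0.074 = 13.03582
Perpetuity value at year 2: $1.71 / 0.074 = 23.10811
PV of perpetuity: 23.10811 / (1+0.074)^2 = 20.03345
Total PV = 13.03582 + 20.03345 = 33.06927

$33.07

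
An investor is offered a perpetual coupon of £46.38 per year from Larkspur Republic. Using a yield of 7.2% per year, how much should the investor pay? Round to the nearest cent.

£644.17

Level perpetuity: PV = C / r = £46.38 / 0.072 = £644.17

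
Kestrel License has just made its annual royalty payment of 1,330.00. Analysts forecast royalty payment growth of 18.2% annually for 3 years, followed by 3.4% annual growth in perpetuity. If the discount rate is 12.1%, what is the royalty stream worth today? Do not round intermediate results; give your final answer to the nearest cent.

D_1 = 1572.06000
D_2 = 1858.17492
D_3 = 2196.36276
Terminal value at year 3: TV = D_3×(1+g_2)/(r−g_2) = 2271.03909/0.087 = 26103.89758
P_0 = D_1/(1+r)^1 + D_2/(1+r)^2 + D_3/(1+r)^3 + TV/(1+r)^3
    = 1402.37288 + 1478.68398 + 1559.14761 + 18530.55893 = 22970.76340

22970.76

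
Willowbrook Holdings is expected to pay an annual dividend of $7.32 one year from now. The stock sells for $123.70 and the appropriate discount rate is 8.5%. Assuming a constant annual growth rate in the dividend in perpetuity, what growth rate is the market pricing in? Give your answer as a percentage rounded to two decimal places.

P = D₁/(r−g) ⇒ g = r − D₁/P = 0.085 − $7.32/$123.70 = 0.025825

2.58%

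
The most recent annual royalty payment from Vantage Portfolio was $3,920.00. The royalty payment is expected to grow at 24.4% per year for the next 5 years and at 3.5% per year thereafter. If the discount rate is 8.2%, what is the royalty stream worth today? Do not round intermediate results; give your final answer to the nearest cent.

D_1 = 4876.48000
D_2 = 6066.34112
D_3 = 7546.52835
D_4 = 9387.88127
D_5 = 11678.52430
Terminal value at year 5: TV = D_5×(1+g_2)/(r−g_2) = 12087.27265/0.047 = 257176.01388
P_0 = D_1/(1+r)^1 + D_2/(1+r)^2 + D_3/(1+r)^3 + D_4/(1+r)^4 + D_5/(1+r)^5 + TV/(1+r)^5
    = 4506.91312 + 5181.70049 + 5957.51886 + 6849.49488 + 7875.01999 + 173417.99342 = 203788.64076

$203788.64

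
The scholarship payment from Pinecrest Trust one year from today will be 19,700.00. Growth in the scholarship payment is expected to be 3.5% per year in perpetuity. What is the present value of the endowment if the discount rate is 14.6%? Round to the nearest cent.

177477.48

Growing perpetuity: P = D₁ / (r − g) = 19,700.0000 / (0.146 − 0.035) = 177,477.48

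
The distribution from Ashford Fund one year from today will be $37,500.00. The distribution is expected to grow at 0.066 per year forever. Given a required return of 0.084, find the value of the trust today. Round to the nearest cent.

$2083333.33

Growing perpetuity: P = D₁ / (r − g) = $37,500.0000 / (0.084 − 0.066) = $2,083,333.33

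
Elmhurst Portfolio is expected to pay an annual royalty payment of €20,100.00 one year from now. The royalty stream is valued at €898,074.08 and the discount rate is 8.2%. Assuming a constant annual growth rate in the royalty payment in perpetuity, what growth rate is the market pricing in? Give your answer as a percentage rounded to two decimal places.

5.96%

P = D₁/(r−g) ⇒ g = r − D₁/P = 0.082 − €20,100.00/€898,074.08 = 0.059619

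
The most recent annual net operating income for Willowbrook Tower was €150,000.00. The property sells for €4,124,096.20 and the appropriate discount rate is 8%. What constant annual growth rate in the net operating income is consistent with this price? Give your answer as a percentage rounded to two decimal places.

4.21%

P = D₀(1+g)/(r−g) ⇒ P(r−g) = D₀(1+g) ⇒ g(P+D₀) = P·r − D₀
g = (P·r − D₀)/(P + D₀) = (€4,124,096.20×0.08 − €150,000.00) / (€4,124,096.20 + €150,000.00) = 0.042097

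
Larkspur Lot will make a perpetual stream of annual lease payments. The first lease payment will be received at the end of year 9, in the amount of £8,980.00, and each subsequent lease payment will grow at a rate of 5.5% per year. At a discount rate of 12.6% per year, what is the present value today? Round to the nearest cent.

Value at end of year 8: C₁ / (r − g) = £8,980.00 / (0.126 − 0.055) = £126,478.8732
Discount to today: PV = £126,478.8732 / (1 + 0.126)^8 = £126,478.8732 / 2.584087 = £48,945.29

£48945.29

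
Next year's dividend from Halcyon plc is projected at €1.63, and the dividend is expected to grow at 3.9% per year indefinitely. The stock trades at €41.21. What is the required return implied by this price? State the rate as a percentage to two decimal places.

P = D₁/(r − g) ⇒ r = D₁/P + g = €1.6300/€41.21 + 0.039 = 0.039554 + 0.039 = 0.078554

7.86%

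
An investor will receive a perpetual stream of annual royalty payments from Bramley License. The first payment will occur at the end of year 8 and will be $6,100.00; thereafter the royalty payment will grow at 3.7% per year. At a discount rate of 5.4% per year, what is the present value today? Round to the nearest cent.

Value at end of year 7: C₁ / (r − g) = $6,100.00 / (0.054 − 0.037) = $358,823.5294
Discount to today: PV = $358,823.5294 / (1 + 0.054)^7 = $358,823.5294 / 1.445055 = $248,311.39

$248311.39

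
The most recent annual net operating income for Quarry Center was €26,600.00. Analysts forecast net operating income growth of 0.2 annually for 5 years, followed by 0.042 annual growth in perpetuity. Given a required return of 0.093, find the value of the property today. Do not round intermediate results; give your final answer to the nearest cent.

€1044479.21

D_1 = 31920.00000
D_2 = 38304.00000
D_3 = 45964.80000
D_4 = 55157.76000
D_5 = 66189.31200
Terminal value at year 5: TV = D_5×(1+g_2)/(r−g_2) = 68969.26310/0.051 = 1352338.49224
P_0 = D_1/(1+r)^1 + D_2/(1+r)^2 + D_3/(1+r)^3 + D_4/(1+r)^4 + D_5/(1+r)^5 + TV/(1+r)^5
    = 29204.02562 + 32062.97415 + 35201.80144 + 38647.90643 + 42431.37028 + 866931.13397 = 1044479.21189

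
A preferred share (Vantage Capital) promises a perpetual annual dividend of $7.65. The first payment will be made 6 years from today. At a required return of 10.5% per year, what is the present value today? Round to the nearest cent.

$44.22

Value at end of year 5: C / r = $7.65 / 0.105 = $72.8571
Discount to today: PV = $72.8571 / (1 + 0.105)^5 = $72.8571 / 1.647447 = $44.22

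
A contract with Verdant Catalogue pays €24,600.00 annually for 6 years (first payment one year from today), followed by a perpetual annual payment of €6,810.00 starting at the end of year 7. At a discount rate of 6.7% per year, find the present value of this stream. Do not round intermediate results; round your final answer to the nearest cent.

PV of 6-year annuity: €24,600.00 × [1 − (1+0.067)^−6] / 0.067 = 118350.76650
Perpetuity value at year 6: €6,810.00 / 0.067 = 101641.79104
PV of perpetuity: 101641.79104 / (1+0.067)^6 = 68878.83495
Total PV = 118350.76650 + 68878.83495 = 187229.60145

€187229.60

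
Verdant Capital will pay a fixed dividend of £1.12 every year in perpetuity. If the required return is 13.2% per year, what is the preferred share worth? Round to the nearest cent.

£8.48

Level perpetuity: PV = C / r = £1.12 / 0.132 = £8.48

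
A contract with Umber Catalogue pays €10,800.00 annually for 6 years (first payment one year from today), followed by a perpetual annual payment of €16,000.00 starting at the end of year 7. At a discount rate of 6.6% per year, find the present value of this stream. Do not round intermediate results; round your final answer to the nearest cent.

PV of 6-year annuity: €10,800.00 × [1 − (1+0.066)^−6] / 0.066 = 52120.51549
Perpetuity value at year 6: €16,000.00 / 0.066 = 242424.24242
PV of perpetuity: 242424.24242 / (1+0.066)^6 = 165208.66392
Total PV = 52120.51549 + 165208.66392 = 217329.17941

€217329.18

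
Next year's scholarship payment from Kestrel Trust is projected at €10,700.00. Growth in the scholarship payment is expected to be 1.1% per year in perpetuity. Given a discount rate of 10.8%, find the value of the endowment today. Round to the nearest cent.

Growing perpetuity: P = D₁ / (r − g) = €10,700.0000 / (0.108 − 0.011) = €110,309.28

€110309.28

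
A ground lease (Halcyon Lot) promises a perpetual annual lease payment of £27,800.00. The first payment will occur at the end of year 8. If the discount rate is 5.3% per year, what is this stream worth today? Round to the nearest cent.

Value at end of year 7: C / r = £27,800.00 / 0.053 = £524,528.3019
Discount to today: PV = £524,528.3019 / (1 + 0.053)^7 = £524,528.3019 / 1.435485 = £365,401.50

£365401.50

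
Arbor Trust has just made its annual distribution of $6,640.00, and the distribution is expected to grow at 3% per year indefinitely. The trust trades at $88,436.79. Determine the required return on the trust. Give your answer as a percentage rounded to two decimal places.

D₁ = $6,640.00 × 1.03 = $6,839.2000
P = D₁/(r − g) ⇒ r = D₁/P + g = $6,839.2000/$88,436.79 + 0.03 = 0.077334 + 0.03 = 0.107334

10.73%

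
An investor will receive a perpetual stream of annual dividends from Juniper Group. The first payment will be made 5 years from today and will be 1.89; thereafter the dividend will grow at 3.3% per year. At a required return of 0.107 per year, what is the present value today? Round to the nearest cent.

Value at end of year 4: C₁ / (r − g) = 1.89 / (0.107 − 0.033) = 25.5405
Discount to today: PV = 25.5405 / (1 + 0.107)^4 = 25.5405 / 1.501725 = 17.01

17.01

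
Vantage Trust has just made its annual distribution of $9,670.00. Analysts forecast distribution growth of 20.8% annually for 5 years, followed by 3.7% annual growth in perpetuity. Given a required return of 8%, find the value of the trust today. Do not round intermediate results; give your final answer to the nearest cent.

$476785.77

D_1 = 11681.36000
D_2 = 14111.08288
D_3 = 17046.18812
D_4 = 20591.79525
D_5 = 24874.88866
Terminal value at year 5: TV = D_5×(1+g_2)/(r−g_2) = 25795.25954/0.043 = 599889.75674
P_0 = D_1/(1+r)^1 + D_2/(1+r)^2 + D_3/(1+r)^3 + D_4/(1+r)^4 + D_5/(1+r)^5 + TV/(1+r)^5
    = 10816.07407 + 12097.97915 + 13531.81372 + 15135.58423 + 16929.43125 + 408274.88851 = 476785.77093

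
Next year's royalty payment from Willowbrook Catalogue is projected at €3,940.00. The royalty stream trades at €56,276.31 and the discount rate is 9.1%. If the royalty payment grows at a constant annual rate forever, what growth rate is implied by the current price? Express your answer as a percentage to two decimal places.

P = D₁/(r−g) ⇒ g = r − D₁/P = 0.091 − €3,940.00/€56,276.31 = 0.020988

2.10%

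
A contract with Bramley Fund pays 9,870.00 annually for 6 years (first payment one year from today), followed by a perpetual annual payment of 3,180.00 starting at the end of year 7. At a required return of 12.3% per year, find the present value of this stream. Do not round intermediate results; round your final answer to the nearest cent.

53126.85

PV of 6-year annuity: 9,870.00 × [1 − (1+0.123)^−6] / 0.123 = 40237.13113
Perpetuity value at year 6: 3,180.00 / 0.123 = 25853.65854
PV of perpetuity: 25853.65854 / (1+0.123)^6 = 12889.71963
Total PV = 40237.13113 + 12889.71963 = 53126.85076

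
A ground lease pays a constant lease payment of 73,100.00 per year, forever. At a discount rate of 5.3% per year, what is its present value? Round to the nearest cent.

1379245.28

Level perpetuity: PV = C / r = 73,100.00 / 0.053 = 1,379,245.28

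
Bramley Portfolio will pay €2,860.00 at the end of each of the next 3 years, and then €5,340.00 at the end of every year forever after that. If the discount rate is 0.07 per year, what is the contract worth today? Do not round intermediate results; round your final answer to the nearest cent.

PV of 3-year annuity: €2,860.00 × [1 − (1+0.07)^−3] / 0.07 = 7505.54389
Perpetuity value at year 3: €5,340.00 / 0.07 = 76285.71429
PV of perpetuity: 76285.71429 / (1+0.07)^3 = 62271.86661
Total PV = 7505.54389 + 62271.86661 = 69777.41050

€69777.41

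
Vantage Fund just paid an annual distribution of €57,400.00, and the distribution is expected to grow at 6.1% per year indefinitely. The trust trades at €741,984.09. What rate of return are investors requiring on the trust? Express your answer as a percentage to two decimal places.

14.31%

D₁ = €57,400.00 × 1.061 = €60,901.4000
P = D₁/(r − g) ⇒ r = D₁/P + g = €60,901.4000/€741,984.09 + 0.061 = 0.082079 + 0.061 = 0.143079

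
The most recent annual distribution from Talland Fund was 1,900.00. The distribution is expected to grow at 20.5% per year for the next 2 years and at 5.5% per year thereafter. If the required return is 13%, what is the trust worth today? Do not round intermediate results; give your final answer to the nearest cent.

D_1 = 2289.50000
D_2 = 2758.84750
Terminal value at year 2: TV = D_2×(1+g_2)/(r−g_2) = 2910.58411/0.075 = 38807.78817
P_0 = D_1/(1+r)^1 + D_2/(1+r)^2 + TV/(1+r)^2
    = 2026.10619 + 2160.58227 + 30392.19059 = 34578.87906

34578.88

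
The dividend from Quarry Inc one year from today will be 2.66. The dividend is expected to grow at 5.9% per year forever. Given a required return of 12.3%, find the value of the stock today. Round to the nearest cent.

41.56

Growing perpetuity: P = D₁ / (r − g) = 2.6600 / (0.123 − 0.059) = 41.56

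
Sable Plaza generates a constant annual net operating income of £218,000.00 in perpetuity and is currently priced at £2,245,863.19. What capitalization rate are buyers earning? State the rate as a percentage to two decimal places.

P = C/r ⇒ r = C/P = £218,000.00/£2,245,863.19 = 0.097067

9.71%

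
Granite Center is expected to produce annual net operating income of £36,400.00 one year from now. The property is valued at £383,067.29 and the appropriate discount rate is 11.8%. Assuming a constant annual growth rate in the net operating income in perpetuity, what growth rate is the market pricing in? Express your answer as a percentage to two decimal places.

2.30%

P = D₁/(r−g) ⇒ g = r − D₁/P = 0.118 − £36,400.00/£383,067.29 = 0.022978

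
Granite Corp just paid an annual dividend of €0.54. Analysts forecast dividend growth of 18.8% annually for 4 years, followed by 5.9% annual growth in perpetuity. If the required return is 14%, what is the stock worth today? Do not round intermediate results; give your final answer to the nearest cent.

D_1 = 0.64152
D_2 = 0.76213
D_3 = 0.90541
D_4 = 1.07562
Terminal value at year 4: TV = D_4×(1+g_2)/(r−g_2) = 1.13908/0.081 = 14.06276
P_0 = D_1/(1+r)^1 + D_2/(1+r)^2 + D_3/(1+r)^3 + D_4/(1+r)^4 + TV/(1+r)^4
    = 0.56274 + 0.58643 + 0.61112 + 0.63685 + 8.32628 = 10.72343

€10.72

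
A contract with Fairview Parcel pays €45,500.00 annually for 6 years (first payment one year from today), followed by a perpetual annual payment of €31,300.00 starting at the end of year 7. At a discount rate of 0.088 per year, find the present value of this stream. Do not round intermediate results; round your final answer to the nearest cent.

PV of 6-year annuity: €45,500.00 × [1 − (1+0.088)^−6] / 0.088 = 205332.14059
Perpetuity value at year 6: €31,300.00 / 0.088 = 355681.81818
PV of perpetuity: 355681.81818 / (1+0.088)^6 = 214431.35663
Total PV = 205332.14059 + 214431.35663 = 419763.49722

€419763.50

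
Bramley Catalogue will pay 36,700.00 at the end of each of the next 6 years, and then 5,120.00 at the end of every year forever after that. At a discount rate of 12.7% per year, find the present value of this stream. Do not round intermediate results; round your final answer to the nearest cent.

167619.36

PV of 6-year annuity: 36,700.00 × [1 − (1+0.127)^−6] / 0.127 = 147943.99403
Perpetuity value at year 6: 5,120.00 / 0.127 = 40314.96063
PV of perpetuity: 40314.96063 / (1+0.127)^6 = 19675.36255
Total PV = 147943.99403 + 19675.36255 = 167619.35658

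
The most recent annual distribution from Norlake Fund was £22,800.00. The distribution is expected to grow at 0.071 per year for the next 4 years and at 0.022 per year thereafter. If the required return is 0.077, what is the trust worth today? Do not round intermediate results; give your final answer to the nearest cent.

D_1 = 24418.80000
D_2 = 26152.53480
D_3 = 28009.36477
D_4 = 29998.02967
Terminal value at year 4: TV = D_4×(1+g_2)/(r−g_2) = 30657.98632/0.055 = 557417.93313
P_0 = D_1/(1+r)^1 + D_2/(1+r)^2 + D_3/(1+r)^3 + D_4/(1+r)^4 + TV/(1+r)^4
    = 22672.98050 + 22546.66863 + 22421.06045 + 22296.15204 + 414303.04328 = 504239.90490

£504239.90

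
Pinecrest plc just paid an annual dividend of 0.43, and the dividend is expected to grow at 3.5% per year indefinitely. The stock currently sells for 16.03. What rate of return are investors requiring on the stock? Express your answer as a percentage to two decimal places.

6.28%

D₁ = 0.43 × 1.035 = 0.4451
P = D₁/(r − g) ⇒ r = D₁/P + g = 0.4451/16.03 + 0.035 = 0.027764 + 0.035 = 0.062764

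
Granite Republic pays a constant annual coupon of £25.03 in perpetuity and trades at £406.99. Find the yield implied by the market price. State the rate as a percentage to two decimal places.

P = C/r ⇒ r = C/P = £25.03/£406.99 = 0.061500

6.15%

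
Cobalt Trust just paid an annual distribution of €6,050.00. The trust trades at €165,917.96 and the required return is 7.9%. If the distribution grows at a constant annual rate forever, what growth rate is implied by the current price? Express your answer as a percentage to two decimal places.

4.10%

P = D₀(1+g)/(r−g) ⇒ P(r−g) = D₀(1+g) ⇒ g(P+D₀) = P·r − D₀
g = (P·r − D₀)/(P + D₀) = (€165,917.96×0.079 − €6,050.00) / (€165,917.96 + €6,050.00) = 0.041040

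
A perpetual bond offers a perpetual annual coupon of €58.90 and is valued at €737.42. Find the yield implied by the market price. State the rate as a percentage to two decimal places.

P = C/r ⇒ r = C/P = €58.90/€737.42 = 0.079873

7.99%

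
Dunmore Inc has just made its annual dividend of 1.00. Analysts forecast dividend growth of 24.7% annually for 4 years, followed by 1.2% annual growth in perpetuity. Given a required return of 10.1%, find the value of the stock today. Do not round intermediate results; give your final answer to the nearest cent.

24.23

D_1 = 1.24700
D_2 = 1.55501
D_3 = 1.93910
D_4 = 2.41805
Terminal value at year 4: TV = D_4×(1+g_2)/(r−g_2) = 2.44707/0.089 = 27.49516
P_0 = D_1/(1+r)^1 + D_2/(1+r)^2 + D_3/(1+r)^3 + D_4/(1+r)^4 + TV/(1+r)^4
    = 1.13261 + 1.28280 + 1.45291 + 1.64557 + 18.71143 = 24.22531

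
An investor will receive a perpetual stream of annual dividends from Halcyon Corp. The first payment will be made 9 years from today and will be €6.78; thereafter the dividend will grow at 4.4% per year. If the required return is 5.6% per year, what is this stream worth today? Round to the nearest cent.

€365.37

Value at end of year 8: C₁ / (r − g) = €6.78 / (0.056 − 0.044) = €565.0000
Discount to today: PV = €565.0000 / (1 + 0.056)^8 = €565.0000 / 1.546363 = €365.37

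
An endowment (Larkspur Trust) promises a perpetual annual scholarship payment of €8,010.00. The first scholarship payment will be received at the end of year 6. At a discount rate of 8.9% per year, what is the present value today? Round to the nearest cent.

Value at end of year 5: C / r = €8,010.00 / 0.089 = €90,000.0000
Discount to today: PV = €90,000.0000 / (1 + 0.089)^5 = €90,000.0000 / 1.531579 = €58,762.89

€58762.89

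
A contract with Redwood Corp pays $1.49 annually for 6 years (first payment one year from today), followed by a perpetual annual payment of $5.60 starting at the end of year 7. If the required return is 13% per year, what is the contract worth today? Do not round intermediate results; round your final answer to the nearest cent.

$26.65

PV of 6-year annuity: $1.49 × [1 − (1+0.13)^−6] / 0.13 = 5.95635
Perpetuity value at year 6: $5.60 / 0.13 = 43.07692
PV of perpetuity: 43.07692 / (1+0.13)^6 = 20.69064
Total PV = 5.95635 + 20.69064 = 26.64699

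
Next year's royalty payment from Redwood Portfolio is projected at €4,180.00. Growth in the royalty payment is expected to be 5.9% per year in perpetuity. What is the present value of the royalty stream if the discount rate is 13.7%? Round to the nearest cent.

€53589.74

Growing perpetuity: P = D₁ / (r − g) = €4,180.0000 / (0.137 − 0.059) = €53,589.74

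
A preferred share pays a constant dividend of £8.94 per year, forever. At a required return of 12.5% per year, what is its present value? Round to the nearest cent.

Level perpetuity: PV = C / r = £8.94 / 0.125 = £71.52

£71.52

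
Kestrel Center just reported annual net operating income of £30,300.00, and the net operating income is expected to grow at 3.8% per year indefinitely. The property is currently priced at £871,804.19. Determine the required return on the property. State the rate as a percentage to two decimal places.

7.41%

D₁ = £30,300.00 × 1.038 = £31,451.4000
P = D₁/(r − g) ⇒ r = D₁/P + g = £31,451.4000/£871,804.19 + 0.038 = 0.036076 + 0.038 = 0.074076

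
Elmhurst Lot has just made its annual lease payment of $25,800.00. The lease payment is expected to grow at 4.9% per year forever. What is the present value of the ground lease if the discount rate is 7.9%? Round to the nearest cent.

D₁ = D₀ × (1 + g) = $25,800.00 × 1.049 = $27,064.2000
Growing perpetuity: P = D₁ / (r − g) = $27,064.2000 / (0.079 − 0.049) = $902,140.00

$902140.00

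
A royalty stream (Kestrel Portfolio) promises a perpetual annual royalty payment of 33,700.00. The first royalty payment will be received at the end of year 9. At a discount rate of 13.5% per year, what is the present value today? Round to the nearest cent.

Value at end of year 8: C / r = 33,700.00 / 0.135 = 249,629.6296
Discount to today: PV = 249,629.6296 / (1 + 0.135)^8 = 249,629.6296 / 2.754019 = 90,641.95

90641.95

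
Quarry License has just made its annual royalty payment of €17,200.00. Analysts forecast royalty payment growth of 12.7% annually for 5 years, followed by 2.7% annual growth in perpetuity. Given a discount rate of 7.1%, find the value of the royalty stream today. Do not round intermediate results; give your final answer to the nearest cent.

D_1 = 19384.40000
D_2 = 21846.21880
D_3 = 24620.68859
D_4 = 27747.51604
D_5 = 31271.45058
Terminal value at year 5: TV = D_5×(1+g_2)/(r−g_2) = 32115.77974/0.044 = 729904.08501
P_0 = D_1/(1+r)^1 + D_2/(1+r)^2 + D_3/(1+r)^3 + D_4/(1+r)^4 + D_5/(1+r)^5 + TV/(1+r)^5
    = 18099.34641 + 19045.71746 + 20041.57197 + 21089.49730 + 22192.21611 + 517986.49878 = 618454.84802

€618454.85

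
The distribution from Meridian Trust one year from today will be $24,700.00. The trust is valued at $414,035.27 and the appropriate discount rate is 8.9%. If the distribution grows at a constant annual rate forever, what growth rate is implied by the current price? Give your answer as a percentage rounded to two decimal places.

P = D₁/(r−g) ⇒ g = r − D₁/P = 0.089 − $24,700.00/$414,035.27 = 0.029343

2.93%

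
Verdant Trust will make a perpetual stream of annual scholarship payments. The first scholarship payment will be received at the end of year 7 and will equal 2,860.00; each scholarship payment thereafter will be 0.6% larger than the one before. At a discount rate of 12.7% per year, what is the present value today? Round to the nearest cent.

11535.52

Value at end of year 6: C₁ / (r − g) = 2,860.00 / (0.127 − 0.006) = 23,636.3636
Discount to today: PV = 23,636.3636 / (1 + 0.127)^6 = 23,636.3636 / 2.049007 = 11,535.52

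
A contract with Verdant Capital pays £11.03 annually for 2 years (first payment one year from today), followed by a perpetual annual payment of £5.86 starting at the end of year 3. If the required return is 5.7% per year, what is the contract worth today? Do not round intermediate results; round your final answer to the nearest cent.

£112.33

PV of 2-year annuity: £11.03 × [1 − (1+0.057)^−2] / 0.057 = 20.30766
Perpetuity value at year 2: £5.86 / 0.057 = 102.80702
PV of perpetuity: 102.80702 / (1+0.057)^2 = 92.01800
Total PV = 20.30766 + 92.01800 = 112.32566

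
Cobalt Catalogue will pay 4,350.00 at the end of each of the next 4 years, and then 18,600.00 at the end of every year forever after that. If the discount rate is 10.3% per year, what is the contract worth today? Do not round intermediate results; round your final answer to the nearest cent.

PV of 4-year annuity: 4,350.00 × [1 − (1+0.103)^−4] / 0.103 = 13699.84243
Perpetuity value at year 4: 18,600.00 / 0.103 = 180582.52427
PV of perpetuity: 180582.52427 / (1+0.103)^4 = 122003.88767
Total PV = 13699.84243 + 122003.88767 = 135703.73010

135703.73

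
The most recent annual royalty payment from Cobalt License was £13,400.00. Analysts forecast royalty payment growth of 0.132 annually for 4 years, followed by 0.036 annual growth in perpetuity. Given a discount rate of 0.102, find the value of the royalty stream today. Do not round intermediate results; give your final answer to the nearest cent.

D_1 = 15168.80000
D_2 = 17171.08160
D_3 = 19437.66437
D_4 = 22003.43607
Terminal value at year 4: TV = D_4×(1+g_2)/(r−g_2) = 22795.55977/0.066 = 345387.26919
P_0 = D_1/(1+r)^1 + D_2/(1+r)^2 + D_3/(1+r)^3 + D_4/(1+r)^4 + TV/(1+r)^4
    = 13764.79129 + 14139.51337 + 14524.43661 + 14919.83869 + 234196.25582 = 291544.83579

£291544.84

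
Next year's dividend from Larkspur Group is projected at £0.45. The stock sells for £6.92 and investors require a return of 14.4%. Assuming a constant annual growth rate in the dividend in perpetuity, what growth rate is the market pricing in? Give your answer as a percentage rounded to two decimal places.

P = D₁/(r−g) ⇒ g = r − D₁/P = 0.144 − £0.45/£6.92 = 0.078971

7.90%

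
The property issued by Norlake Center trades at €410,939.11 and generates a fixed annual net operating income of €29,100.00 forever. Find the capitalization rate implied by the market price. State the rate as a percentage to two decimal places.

7.08%

P = C/r ⇒ r = C/P = €29,100.00/€410,939.11 = 0.070813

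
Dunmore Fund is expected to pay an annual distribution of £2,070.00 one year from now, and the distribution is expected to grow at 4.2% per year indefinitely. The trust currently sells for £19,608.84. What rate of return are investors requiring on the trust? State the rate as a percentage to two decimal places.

14.76%

P = D₁/(r − g) ⇒ r = D₁/P + g = £2,070.0000/£19,608.84 + 0.042 = 0.105565 + 0.042 = 0.147565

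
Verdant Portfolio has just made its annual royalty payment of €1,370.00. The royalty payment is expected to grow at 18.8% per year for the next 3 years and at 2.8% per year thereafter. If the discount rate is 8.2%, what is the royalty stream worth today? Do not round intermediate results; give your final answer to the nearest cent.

€39490.49

D_1 = 1627.56000
D_2 = 1933.54128
D_3 = 2297.04704
Terminal value at year 3: TV = D_3×(1+g_2)/(r−g_2) = 2361.36436/0.054 = 43728.96959
P_0 = D_1/(1+r)^1 + D_2/(1+r)^2 + D_3/(1+r)^3 + TV/(1+r)^3
    = 1504.21442 + 1651.57738 + 1813.37702 + 34521.32541 = 39490.49422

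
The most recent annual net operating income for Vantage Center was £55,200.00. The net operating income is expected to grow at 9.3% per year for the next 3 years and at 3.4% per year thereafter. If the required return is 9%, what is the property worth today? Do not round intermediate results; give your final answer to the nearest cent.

D_1 = 60333.60000
D_2 = 65944.62480
D_3 = 72077.47491
Terminal value at year 3: TV = D_3×(1+g_2)/(r−g_2) = 74528.10905/0.056 = 1330859.09024
P_0 = D_1/(1+r)^1 + D_2/(1+r)^2 + D_3/(1+r)^3 + TV/(1+r)^3
    = 55351.92661 + 55504.27136 + 55657.03541 + 1027667.40377 = 1194180.63714

£1194180.64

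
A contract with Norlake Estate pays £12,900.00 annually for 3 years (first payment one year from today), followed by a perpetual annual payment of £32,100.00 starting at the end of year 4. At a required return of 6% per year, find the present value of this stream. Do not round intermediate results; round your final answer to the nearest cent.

PV of 3-year annuity: £12,900.00 × [1 − (1+0.06)^−3] / 0.06 = 34481.85415
Perpetuity value at year 3: £32,100.00 / 0.06 = 535000.00000
PV of perpetuity: 535000.00000 / (1+0.06)^3 = 449196.31642
Total PV = 34481.85415 + 449196.31642 = 483678.17057

£483678.17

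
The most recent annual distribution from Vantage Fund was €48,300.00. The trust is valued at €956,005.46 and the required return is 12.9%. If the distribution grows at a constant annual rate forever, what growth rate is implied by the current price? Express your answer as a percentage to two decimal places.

P = D₀(1+g)/(r−g) ⇒ P(r−g) = D₀(1+g) ⇒ g(P+D₀) = P·r − D₀
g = (P·r − D₀)/(P + D₀) = (€956,005.46×0.129 − €48,300.00) / (€956,005.46 + €48,300.00) = 0.074703

7.47%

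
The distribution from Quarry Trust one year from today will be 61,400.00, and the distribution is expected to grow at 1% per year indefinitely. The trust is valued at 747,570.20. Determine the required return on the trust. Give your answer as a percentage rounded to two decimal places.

P = D₁/(r − g) ⇒ r = D₁/P + g = 61,400.0000/747,570.20 + 0.01 = 0.082133 + 0.01 = 0.092133

9.21%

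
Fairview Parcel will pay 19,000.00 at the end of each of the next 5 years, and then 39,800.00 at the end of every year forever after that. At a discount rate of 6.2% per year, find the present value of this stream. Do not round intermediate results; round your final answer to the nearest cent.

554792.98

PV of 5-year annuity: 19,000.00 × [1 − (1+0.062)^−5] / 0.062 = 79601.32868
Perpetuity value at year 5: 39,800.00 / 0.062 = 641935.48387
PV of perpetuity: 641935.48387 / (1+0.062)^5 = 475191.64800
Total PV = 79601.32868 + 475191.64800 = 554792.97668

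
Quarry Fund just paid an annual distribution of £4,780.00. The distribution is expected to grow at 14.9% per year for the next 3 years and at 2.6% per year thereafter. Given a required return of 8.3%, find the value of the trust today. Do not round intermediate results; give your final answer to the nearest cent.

D_1 = 5492.22000
D_2 = 6310.56078
D_3 = 7250.83434
Terminal value at year 3: TV = D_3×(1+g_2)/(r−g_2) = 7439.35603/0.057 = 130515.01805
P_0 = D_1/(1+r)^1 + D_2/(1+r)^2 + D_3/(1+r)^3 + TV/(1+r)^3
    = 5071.30194 + 5380.35635 + 5708.24510 + 102748.41186 = 118908.31526

£118908.32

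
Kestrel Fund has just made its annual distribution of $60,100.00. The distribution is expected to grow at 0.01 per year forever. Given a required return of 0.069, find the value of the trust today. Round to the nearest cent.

$1028830.51

D₁ = D₀ × (1 + g) = $60,100.00 × 1.01 = $60,701.0000
Growing perpetuity: P = D₁ / (r − g) = $60,701.0000 / (0.069 − 0.01) = $1,028,830.51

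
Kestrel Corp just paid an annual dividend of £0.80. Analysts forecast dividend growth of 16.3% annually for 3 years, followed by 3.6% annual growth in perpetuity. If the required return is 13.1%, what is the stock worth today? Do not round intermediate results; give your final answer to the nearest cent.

£12.02

D_1 = 0.93040
D_2 = 1.08206
D_3 = 1.25843
Terminal value at year 3: TV = D_3×(1+g_2)/(r−g_2) = 1.30373/0.095 = 13.72351
P_0 = D_1/(1+r)^1 + D_2/(1+r)^2 + D_3/(1+r)^3 + TV/(1+r)^3
    = 0.82263 + 0.84591 + 0.86984 + 9.48588 = 12.02427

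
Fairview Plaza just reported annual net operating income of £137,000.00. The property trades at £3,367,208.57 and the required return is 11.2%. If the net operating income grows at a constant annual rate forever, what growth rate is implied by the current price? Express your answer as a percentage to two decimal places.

6.85%

P = D₀(1+g)/(r−g) ⇒ P(r−g) = D₀(1+g) ⇒ g(P+D₀) = P·r − D₀
g = (P·r − D₀)/(P + D₀) = (£3,367,208.57×0.112 − £137,000.00) / (£3,367,208.57 + £137,000.00) = 0.068525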